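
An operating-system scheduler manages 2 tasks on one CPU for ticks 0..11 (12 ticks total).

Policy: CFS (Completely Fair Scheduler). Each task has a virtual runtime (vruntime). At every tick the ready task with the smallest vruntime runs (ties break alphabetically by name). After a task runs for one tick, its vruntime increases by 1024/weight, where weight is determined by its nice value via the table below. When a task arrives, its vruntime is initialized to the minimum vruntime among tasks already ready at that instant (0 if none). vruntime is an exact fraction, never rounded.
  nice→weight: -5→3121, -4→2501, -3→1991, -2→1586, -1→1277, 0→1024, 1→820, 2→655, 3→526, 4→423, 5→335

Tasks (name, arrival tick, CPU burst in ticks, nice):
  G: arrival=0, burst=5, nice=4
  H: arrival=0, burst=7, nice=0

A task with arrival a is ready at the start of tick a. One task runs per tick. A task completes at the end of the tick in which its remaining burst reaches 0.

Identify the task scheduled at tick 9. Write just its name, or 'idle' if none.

t=0: vr[G=0 H=0] → run G
t=1: vr[G=1024/423 H=0] → run H
t=2: vr[G=1024/423 H=1] → run H
t=3: vr[G=1024/423 H=2] → run H
t=4: vr[G=1024/423 H=3] → run G
t=5: vr[G=2048/423 H=3] → run H
t=6: vr[G=2048/423 H=4] → run H
t=7: vr[G=2048/423 H=5] → run G
t=8: vr[G=1024/141 H=5] → run H
t=9: vr[G=1024/141 H=6] → run H
t=10: vr[G=1024/141] → run G
t=11: vr[G=4096/423] → run G

running at tick 9 = H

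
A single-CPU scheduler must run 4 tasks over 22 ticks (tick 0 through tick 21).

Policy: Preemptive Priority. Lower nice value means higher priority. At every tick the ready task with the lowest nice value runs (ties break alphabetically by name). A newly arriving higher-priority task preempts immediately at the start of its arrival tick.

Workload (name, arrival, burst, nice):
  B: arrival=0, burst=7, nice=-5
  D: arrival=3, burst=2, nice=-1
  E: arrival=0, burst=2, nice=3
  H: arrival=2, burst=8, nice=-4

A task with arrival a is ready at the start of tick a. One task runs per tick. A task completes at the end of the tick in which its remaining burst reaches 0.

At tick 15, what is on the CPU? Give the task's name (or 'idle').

running at tick 15 = D

t=0: ready={B,E} → run B
t=1: ready={B,E} → run B
t=2: ready={B,E,H} → run B
t=3: ready={B,D,E,H} → run B
t=4: ready={B,D,E,H} → run B
t=5: ready={B,D,E,H} → run B
t=6: ready={B,D,E,H} → run B
t=7: ready={D,E,H} → run H
t=8: ready={D,E,H} → run H
t=9: ready={D,E,H} → run H
t=10: ready={D,E,H} → run H
t=11: ready={D,E,H} → run H
t=12: ready={D,E,H} → run H
t=13: ready={D,E,H} → run H
t=14: ready={D,E,H} → run H
t=15: ready={D,E} → run D
t=16: ready={D,E} → run D
t=17: ready={E} → run E
t=18: ready={E} → run E
t=19: (idle)
t=20: (idle)
t=21: (idle)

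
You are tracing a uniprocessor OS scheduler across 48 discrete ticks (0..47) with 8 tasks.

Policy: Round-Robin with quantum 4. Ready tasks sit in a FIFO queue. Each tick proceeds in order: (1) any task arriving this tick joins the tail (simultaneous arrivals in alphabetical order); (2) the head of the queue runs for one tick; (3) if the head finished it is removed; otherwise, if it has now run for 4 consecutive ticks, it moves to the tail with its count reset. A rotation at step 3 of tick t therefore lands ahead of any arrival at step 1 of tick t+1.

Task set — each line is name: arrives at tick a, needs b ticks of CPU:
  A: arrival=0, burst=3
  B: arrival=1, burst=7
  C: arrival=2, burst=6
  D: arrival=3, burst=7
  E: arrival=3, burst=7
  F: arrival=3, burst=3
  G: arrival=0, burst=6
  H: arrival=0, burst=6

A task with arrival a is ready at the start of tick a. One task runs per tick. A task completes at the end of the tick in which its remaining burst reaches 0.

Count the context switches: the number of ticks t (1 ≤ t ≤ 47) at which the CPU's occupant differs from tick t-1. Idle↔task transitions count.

context switches = 14

t=0: queue=[A,G,H] q_used=0 → run A
t=1: queue=[A,G,H,B] q_used=1 → run A
t=2: queue=[A,G,H,B,C] q_used=2 → run A
t=3: queue=[G,H,B,C,D,E,F] q_used=0 → run G
t=4: queue=[G,H,B,C,D,E,F] q_used=1 → run G
t=5: queue=[G,H,B,C,D,E,F] q_used=2 → run G
t=6: queue=[G,H,B,C,D,E,F] q_used=3 → run G
t=7: queue=[H,B,C,D,E,F,G] q_used=0 → run H
t=8: queue=[H,B,C,D,E,F,G] q_used=1 → run H
t=9: queue=[H,B,C,D,E,F,G] q_used=2 → run H
t=10: queue=[H,B,C,D,E,F,G] q_used=3 → run H
t=11: queue=[B,C,D,E,F,G,H] q_used=0 → run B
t=12: queue=[B,C,D,E,F,G,H] q_used=1 → run B
t=13: queue=[B,C,D,E,F,G,H] q_used=2 → run B
t=14: queue=[B,C,D,E,F,G,H] q_used=3 → run B
t=15: queue=[C,D,E,F,G,H,B] q_used=0 → run C
t=16: queue=[C,D,E,F,G,H,B] q_used=1 → run C
t=17: queue=[C,D,E,F,G,H,B] q_used=2 → run C
t=18: queue=[C,D,E,F,G,H,B] q_used=3 → run C
t=19: queue=[D,E,F,G,H,B,C] q_used=0 → run D
t=20: queue=[D,E,F,G,H,B,C] q_used=1 → run D
t=21: queue=[D,E,F,G,H,B,C] q_used=2 → run D
t=22: queue=[D,E,F,G,H,B,C] q_used=3 → run D
t=23: queue=[E,F,G,H,B,C,D] q_used=0 → run E
t=24: queue=[E,F,G,H,B,C,D] q_used=1 → run E
t=25: queue=[E,F,G,H,B,C,D] q_used=2 → run E
t=26: queue=[E,F,G,H,B,C,D] q_used=3 → run E
t=27: queue=[F,G,H,B,C,D,E] q_used=0 → run F
t=28: queue=[F,G,H,B,C,D,E] q_used=1 → run F
t=29: queue=[F,G,H,B,C,D,E] q_used=2 → run F
t=30: queue=[G,H,B,C,D,E] q_used=0 → run G
t=31: queue=[G,H,B,C,D,E] q_used=1 → run G
t=32: queue=[H,B,C,D,E] q_used=0 → run H
t=33: queue=[H,B,C,D,E] q_used=1 → run H
t=34: queue=[B,C,D,E] q_used=0 → run B
t=35: queue=[B,C,D,E] q_used=1 → run B
t=36: queue=[B,C,D,E] q_used=2 → run B
t=37: queue=[C,D,E] q_used=0 → run C
t=38: queue=[C,D,E] q_used=1 → run C
t=39: queue=[D,E] q_used=0 → run D
t=40: queue=[D,E] q_used=1 → run D
t=41: queue=[D,E] q_used=2 → run D
t=42: queue=[E] q_used=0 → run E
t=43: queue=[E] q_used=1 → run E
t=44: queue=[E] q_used=2 → run E
t=45: (idle)
t=46: (idle)
t=47: (idle)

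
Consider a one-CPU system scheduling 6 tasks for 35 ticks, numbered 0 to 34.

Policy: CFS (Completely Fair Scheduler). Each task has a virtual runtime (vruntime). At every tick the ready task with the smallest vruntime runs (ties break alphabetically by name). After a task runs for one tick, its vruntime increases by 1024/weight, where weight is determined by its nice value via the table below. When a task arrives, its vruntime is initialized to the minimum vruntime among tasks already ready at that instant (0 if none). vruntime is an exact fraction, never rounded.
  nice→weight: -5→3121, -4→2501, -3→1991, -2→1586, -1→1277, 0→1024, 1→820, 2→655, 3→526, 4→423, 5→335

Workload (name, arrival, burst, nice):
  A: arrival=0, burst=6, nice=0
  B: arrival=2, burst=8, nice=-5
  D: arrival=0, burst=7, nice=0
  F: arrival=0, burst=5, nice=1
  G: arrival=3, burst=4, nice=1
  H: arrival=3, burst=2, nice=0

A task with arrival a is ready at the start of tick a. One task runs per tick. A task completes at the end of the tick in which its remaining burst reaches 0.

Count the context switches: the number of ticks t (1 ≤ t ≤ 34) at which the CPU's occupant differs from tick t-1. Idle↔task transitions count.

context switches = 27

t=0: vr[A=0 D=0 F=0] → run A
t=1: vr[A=1 D=0 F=0] → run D
t=2: vr[A=1 B=0 D=1 F=0] → run B
t=3: vr[A=1 B=1024/3121 D=1 F=0 G=0 H=0] → run F
t=4: vr[A=1 B=1024/3121 D=1 F=256/205 G=0 H=0] → run G
t=5: vr[A=1 B=1024/3121 D=1 F=256/205 G=256/205 H=0] → run H
t=6: vr[A=1 B=1024/3121 D=1 F=256/205 G=256/205 H=1] → run B
t=7: vr[A=1 B=2048/3121 D=1 F=256/205 G=256/205 H=1] → run B
t=8: vr[A=1 B=3072/3121 D=1 F=256/205 G=256/205 H=1] → run B
t=9: vr[A=1 B=4096/3121 D=1 F=256/205 G=256/205 H=1] → run A
t=10: vr[A=2 B=4096/3121 D=1 F=256/205 G=256/205 H=1] → run D
t=11: vr[A=2 B=4096/3121 D=2 F=256/205 G=256/205 H=1] → run H
t=12: vr[A=2 B=4096/3121 D=2 F=256/205 G=256/205] → run F
t=13: vr[A=2 B=4096/3121 D=2 F=512/205 G=256/205] → run G
t=14: vr[A=2 B=4096/3121 D=2 F=512/205 G=512/205] → run B
t=15: vr[A=2 B=5120/3121 D=2 F=512/205 G=512/205] → run B
t=16: vr[A=2 B=6144/3121 D=2 F=512/205 G=512/205] → run B
t=17: vr[A=2 B=7168/3121 D=2 F=512/205 G=512/205] → run A
t=18: vr[A=3 B=7168/3121 D=2 F=512/205 G=512/205] → run D
t=19: vr[A=3 B=7168/3121 D=3 F=512/205 G=512/205] → run B
t=20: vr[A=3 D=3 F=512/205 G=512/205] → run F
t=21: vr[A=3 D=3 F=768/205 G=512/205] → run G
t=22: vr[A=3 D=3 F=768/205 G=768/205] → run A
t=23: vr[A=4 D=3 F=768/205 G=768/205] → run D
t=24: vr[A=4 D=4 F=768/205 G=768/205] → run F
t=25: vr[A=4 D=4 F=1024/205 G=768/205] → run G
t=26: vr[A=4 D=4 F=1024/205] → run A
t=27: vr[A=5 D=4 F=1024/205] → run D
t=28: vr[A=5 D=5 F=1024/205] → run F
t=29: vr[A=5 D=5] → run A
t=30: vr[D=5] → run D
t=31: vr[D=6] → run D
t=32: (idle)
t=33: (idle)
t=34: (idle)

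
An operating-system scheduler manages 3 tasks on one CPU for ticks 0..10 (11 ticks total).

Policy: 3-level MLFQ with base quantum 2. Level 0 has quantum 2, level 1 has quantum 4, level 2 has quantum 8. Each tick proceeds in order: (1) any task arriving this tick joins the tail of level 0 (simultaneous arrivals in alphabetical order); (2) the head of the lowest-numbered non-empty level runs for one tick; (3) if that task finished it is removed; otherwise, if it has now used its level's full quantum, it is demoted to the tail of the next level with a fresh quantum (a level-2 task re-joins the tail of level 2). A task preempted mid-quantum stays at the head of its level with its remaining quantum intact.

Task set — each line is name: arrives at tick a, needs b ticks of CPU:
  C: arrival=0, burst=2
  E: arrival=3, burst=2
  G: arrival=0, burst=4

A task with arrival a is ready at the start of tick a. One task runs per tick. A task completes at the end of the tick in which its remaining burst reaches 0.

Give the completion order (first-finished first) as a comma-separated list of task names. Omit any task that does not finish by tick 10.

completion order = C, E, G

t=0: L0/L1/L2 = CG/-/- → run C
t=1: L0/L1/L2 = CG/-/- → run C
t=2: L0/L1/L2 = G/-/- → run G
t=3: L0/L1/L2 = GE/-/- → run G
t=4: L0/L1/L2 = E/G/- → run E
t=5: L0/L1/L2 = E/G/- → run E
t=6: L0/L1/L2 = -/G/- → run G
t=7: L0/L1/L2 = -/G/- → run G
t=8: (idle)
t=9: (idle)
t=10: (idle)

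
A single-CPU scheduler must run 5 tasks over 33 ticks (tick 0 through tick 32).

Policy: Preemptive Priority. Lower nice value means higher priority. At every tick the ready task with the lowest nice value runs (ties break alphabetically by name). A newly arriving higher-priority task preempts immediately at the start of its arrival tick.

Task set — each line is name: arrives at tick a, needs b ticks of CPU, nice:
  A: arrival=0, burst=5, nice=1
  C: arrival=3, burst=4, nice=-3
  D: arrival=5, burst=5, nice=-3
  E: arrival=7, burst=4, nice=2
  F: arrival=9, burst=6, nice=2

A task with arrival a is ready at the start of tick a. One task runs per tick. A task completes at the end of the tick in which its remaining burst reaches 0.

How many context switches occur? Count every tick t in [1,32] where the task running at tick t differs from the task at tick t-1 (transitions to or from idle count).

t=0: ready={A} → run A
t=1: ready={A} → run A
t=2: ready={A} → run A
t=3: ready={A,C} → run C
t=4: ready={A,C} → run C
t=5: ready={A,C,D} → run C
t=6: ready={A,C,D} → run C
t=7: ready={A,D,E} → run D
t=8: ready={A,D,E} → run D
t=9: ready={A,D,E,F} → run D
t=10: ready={A,D,E,F} → run D
t=11: ready={A,D,E,F} → run D
t=12: ready={A,E,F} → run A
t=13: ready={A,E,F} → run A
t=14: ready={E,F} → run E
t=15: ready={E,F} → run E
t=16: ready={E,F} → run E
t=17: ready={E,F} → run E
t=18: ready={F} → run F
t=19: ready={F} → run F
t=20: ready={F} → run F
t=21: ready={F} → run F
t=22: ready={F} → run F
t=23: ready={F} → run F
t=24: (idle)
t=25: (idle)
t=26: (idle)
t=27: (idle)
t=28: (idle)
t=29: (idle)
t=30: (idle)
t=31: (idle)
t=32: (idle)

context switches = 6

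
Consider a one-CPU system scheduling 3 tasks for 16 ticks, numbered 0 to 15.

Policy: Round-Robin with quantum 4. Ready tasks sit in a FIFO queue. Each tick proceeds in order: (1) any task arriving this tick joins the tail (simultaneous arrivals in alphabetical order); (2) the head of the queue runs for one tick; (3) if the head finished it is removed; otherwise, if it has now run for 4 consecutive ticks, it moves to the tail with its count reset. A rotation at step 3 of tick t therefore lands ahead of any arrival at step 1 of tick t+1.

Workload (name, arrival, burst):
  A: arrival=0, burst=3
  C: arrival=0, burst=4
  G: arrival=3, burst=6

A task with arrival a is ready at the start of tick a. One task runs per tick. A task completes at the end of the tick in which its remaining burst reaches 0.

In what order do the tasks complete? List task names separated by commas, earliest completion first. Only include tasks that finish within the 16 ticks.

completion order = A, C, G

t=0: queue=[A,C] q_used=0 → run A
t=1: queue=[A,C] q_used=1 → run A
t=2: queue=[A,C] q_used=2 → run A
t=3: queue=[C,G] q_used=0 → run C
t=4: queue=[C,G] q_used=1 → run C
t=5: queue=[C,G] q_used=2 → run C
t=6: queue=[C,G] q_used=3 → run C
t=7: queue=[G] q_used=0 → run G
t=8: queue=[G] q_used=1 → run G
t=9: queue=[G] q_used=2 → run G
t=10: queue=[G] q_used=3 → run G
t=11: queue=[G] q_used=0 → run G
t=12: queue=[G] q_used=1 → run G
t=13: (idle)
t=14: (idle)
t=15: (idle)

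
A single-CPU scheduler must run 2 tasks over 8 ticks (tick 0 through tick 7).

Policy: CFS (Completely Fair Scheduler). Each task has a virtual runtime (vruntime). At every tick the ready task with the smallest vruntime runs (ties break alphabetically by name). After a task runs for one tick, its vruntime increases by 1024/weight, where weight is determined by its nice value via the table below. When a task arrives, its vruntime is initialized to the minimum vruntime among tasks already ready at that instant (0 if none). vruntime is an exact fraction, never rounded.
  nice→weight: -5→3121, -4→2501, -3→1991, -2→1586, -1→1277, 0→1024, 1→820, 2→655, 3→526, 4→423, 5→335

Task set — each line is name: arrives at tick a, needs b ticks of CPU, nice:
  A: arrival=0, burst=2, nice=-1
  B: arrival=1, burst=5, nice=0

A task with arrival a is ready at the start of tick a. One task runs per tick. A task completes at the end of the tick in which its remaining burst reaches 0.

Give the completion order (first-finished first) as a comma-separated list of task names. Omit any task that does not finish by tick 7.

completion order = A, B

t=0: vr[A=0] → run A
t=1: vr[A=1024/1277 B=1024/1277] → run A
t=2: vr[B=1024/1277] → run B
t=3: vr[B=2301/1277] → run B
t=4: vr[B=3578/1277] → run B
t=5: vr[B=4855/1277] → run B
t=6: vr[B=6132/1277] → run B
t=7: (idle)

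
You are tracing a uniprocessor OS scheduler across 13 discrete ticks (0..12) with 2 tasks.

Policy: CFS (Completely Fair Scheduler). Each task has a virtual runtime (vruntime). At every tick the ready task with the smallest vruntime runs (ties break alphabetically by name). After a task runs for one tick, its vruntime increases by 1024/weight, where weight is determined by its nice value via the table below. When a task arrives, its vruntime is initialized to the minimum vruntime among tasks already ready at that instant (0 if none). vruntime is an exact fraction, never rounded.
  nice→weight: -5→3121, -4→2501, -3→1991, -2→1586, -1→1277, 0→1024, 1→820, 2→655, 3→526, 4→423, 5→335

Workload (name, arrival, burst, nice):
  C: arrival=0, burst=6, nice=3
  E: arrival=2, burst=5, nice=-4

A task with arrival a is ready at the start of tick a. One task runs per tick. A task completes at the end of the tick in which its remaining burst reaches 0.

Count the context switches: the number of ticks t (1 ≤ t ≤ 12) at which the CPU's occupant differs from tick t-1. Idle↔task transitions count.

context switches = 3

t=0: vr[C=0] → run C
t=1: vr[C=512/263] → run C
t=2: vr[C=1024/263 E=1024/263] → run C
t=3: vr[C=1536/263 E=1024/263] → run E
t=4: vr[C=1536/263 E=2830336/657763] → run E
t=5: vr[C=1536/263 E=3099648/657763] → run E
t=6: vr[C=1536/263 E=3368960/657763] → run E
t=7: vr[C=1536/263 E=3638272/657763] → run E
t=8: vr[C=1536/263] → run C
t=9: vr[C=2048/263] → run C
t=10: vr[C=2560/263] → run C
t=11: (idle)
t=12: (idle)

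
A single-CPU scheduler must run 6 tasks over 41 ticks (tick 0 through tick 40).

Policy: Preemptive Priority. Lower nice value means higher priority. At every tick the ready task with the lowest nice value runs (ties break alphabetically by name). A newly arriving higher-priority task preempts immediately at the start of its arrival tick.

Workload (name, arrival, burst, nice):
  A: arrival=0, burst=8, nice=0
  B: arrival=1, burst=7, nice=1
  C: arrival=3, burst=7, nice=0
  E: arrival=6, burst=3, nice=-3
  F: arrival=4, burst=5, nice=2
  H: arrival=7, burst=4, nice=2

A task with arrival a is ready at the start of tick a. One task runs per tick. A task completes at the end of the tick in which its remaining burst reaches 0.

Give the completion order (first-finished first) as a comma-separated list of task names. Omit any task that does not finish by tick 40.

t=0: ready={A} → run A
t=1: ready={A,B} → run A
t=2: ready={A,B} → run A
t=3: ready={A,B,C} → run A
t=4: ready={A,B,C,F} → run A
t=5: ready={A,B,C,F} → run A
t=6: ready={A,B,C,E,F} → run E
t=7: ready={A,B,C,E,F,H} → run E
t=8: ready={A,B,C,E,F,H} → run E
t=9: ready={A,B,C,F,H} → run A
t=10: ready={A,B,C,F,H} → run A
t=11: ready={B,C,F,H} → run C
t=12: ready={B,C,F,H} → run C
t=13: ready={B,C,F,H} → run C
t=14: ready={B,C,F,H} → run C
t=15: ready={B,C,F,H} → run C
t=16: ready={B,C,F,H} → run C
t=17: ready={B,C,F,H} → run C
t=18: ready={B,F,H} → run B
t=19: ready={B,F,H} → run B
t=20: ready={B,F,H} → run B
t=21: ready={B,F,H} → run B
t=22: ready={B,F,H} → run B
t=23: ready={B,F,H} → run B
t=24: ready={B,F,H} → run B
t=25: ready={F,H} → run F
t=26: ready={F,H} → run F
t=27: ready={F,H} → run F
t=28: ready={F,H} → run F
t=29: ready={F,H} → run F
t=30: ready={H} → run H
t=31: ready={H} → run H
t=32: ready={H} → run H
t=33: ready={H} → run H
t=34: (idle)
t=35: (idle)
t=36: (idle)
t=37: (idle)
t=38: (idle)
t=39: (idle)
t=40: (idle)

completion order = E, A, C, B, F, H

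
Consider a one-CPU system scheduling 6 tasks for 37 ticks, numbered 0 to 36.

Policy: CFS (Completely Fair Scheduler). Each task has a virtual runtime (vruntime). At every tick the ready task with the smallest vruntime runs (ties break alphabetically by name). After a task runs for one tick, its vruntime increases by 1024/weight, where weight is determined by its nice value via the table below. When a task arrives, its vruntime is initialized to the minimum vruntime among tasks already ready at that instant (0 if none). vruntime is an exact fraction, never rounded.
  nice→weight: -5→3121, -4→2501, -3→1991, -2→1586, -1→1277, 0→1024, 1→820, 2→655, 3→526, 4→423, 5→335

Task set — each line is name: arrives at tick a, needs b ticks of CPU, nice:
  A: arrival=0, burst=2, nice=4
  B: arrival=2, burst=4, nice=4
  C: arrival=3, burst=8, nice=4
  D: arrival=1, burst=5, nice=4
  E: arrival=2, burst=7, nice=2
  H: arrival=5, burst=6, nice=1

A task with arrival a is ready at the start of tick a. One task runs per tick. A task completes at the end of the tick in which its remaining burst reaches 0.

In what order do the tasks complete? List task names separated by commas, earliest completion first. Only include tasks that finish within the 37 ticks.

completion order = A, H, B, E, D, C

t=0: vr[A=0] → run A
t=1: vr[A=1024/423 D=1024/423] → run A
t=2: vr[B=1024/423 D=1024/423 E=1024/423] → run B
t=3: vr[B=2048/423 C=1024/423 D=1024/423 E=1024/423] → run C
t=4: vr[B=2048/423 C=2048/423 D=1024/423 E=1024/423] → run D
t=5: vr[B=2048/423 C=2048/423 D=2048/423 E=1024/423 H=1024/423] → run E
t=6: vr[B=2048/423 C=2048/423 D=2048/423 E=1103872/277065 H=1024/423] → run H
t=7: vr[B=2048/423 C=2048/423 D=2048/423 E=1103872/277065 H=318208/86715] → run H
t=8: vr[B=2048/423 C=2048/423 D=2048/423 E=1103872/277065 H=426496/86715] → run E
t=9: vr[B=2048/423 C=2048/423 D=2048/423 E=1537024/277065 H=426496/86715] → run B
t=10: vr[B=1024/141 C=2048/423 D=2048/423 E=1537024/277065 H=426496/86715] → run C
t=11: vr[B=1024/141 C=1024/141 D=2048/423 E=1537024/277065 H=426496/86715] → run D
t=12: vr[B=1024/141 C=1024/141 D=1024/141 E=1537024/277065 H=426496/86715] → run H
t=13: vr[B=1024/141 C=1024/141 D=1024/141 E=1537024/277065 H=534784/86715] → run E
t=14: vr[B=1024/141 C=1024/141 D=1024/141 E=1970176/277065 H=534784/86715] → run H
t=15: vr[B=1024/141 C=1024/141 D=1024/141 E=1970176/277065 H=643072/86715] → run E
t=16: vr[B=1024/141 C=1024/141 D=1024/141 E=2403328/277065 H=643072/86715] → run B
t=17: vr[B=4096/423 C=1024/141 D=1024/141 E=2403328/277065 H=643072/86715] → run C
t=18: vr[B=4096/423 C=4096/423 D=1024/141 E=2403328/277065 H=643072/86715] → run D
t=19: vr[B=4096/423 C=4096/423 D=4096/423 E=2403328/277065 H=643072/86715] → run H
t=20: vr[B=4096/423 C=4096/423 D=4096/423 E=2403328/277065 H=150272/17343] → run H
t=21: vr[B=4096/423 C=4096/423 D=4096/423 E=2403328/277065] → run E
t=22: vr[B=4096/423 C=4096/423 D=4096/423 E=567296/55413] → run B
t=23: vr[C=4096/423 D=4096/423 E=567296/55413] → run C
t=24: vr[C=5120/423 D=4096/423 E=567296/55413] → run D
t=25: vr[C=5120/423 D=5120/423 E=567296/55413] → run E
t=26: vr[C=5120/423 D=5120/423 E=3269632/277065] → run E
t=27: vr[C=5120/423 D=5120/423] → run C
t=28: vr[C=2048/141 D=5120/423] → run D
t=29: vr[C=2048/141] → run C
t=30: vr[C=7168/423] → run C
t=31: vr[C=8192/423] → run C
t=32: (idle)
t=33: (idle)
t=34: (idle)
t=35: (idle)
t=36: (idle)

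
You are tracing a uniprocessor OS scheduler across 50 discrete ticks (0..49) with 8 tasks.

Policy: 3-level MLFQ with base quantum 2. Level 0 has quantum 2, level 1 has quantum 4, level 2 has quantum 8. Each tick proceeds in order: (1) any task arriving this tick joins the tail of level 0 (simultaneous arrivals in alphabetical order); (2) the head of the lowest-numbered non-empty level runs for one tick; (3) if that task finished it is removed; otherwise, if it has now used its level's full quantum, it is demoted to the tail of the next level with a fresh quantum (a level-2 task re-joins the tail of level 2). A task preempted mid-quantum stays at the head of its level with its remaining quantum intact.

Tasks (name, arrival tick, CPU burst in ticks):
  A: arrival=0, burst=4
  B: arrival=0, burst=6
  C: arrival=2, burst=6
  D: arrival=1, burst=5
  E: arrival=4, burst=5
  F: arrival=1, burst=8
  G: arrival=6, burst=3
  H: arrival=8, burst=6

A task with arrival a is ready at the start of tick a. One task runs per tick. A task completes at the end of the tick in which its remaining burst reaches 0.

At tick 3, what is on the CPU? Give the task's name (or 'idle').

running at tick 3 = B

t=0: L0/L1/L2 = AB/-/- → run A
t=1: L0/L1/L2 = ABDF/-/- → run A
t=2: L0/L1/L2 = BDFC/A/- → run B
t=3: L0/L1/L2 = BDFC/A/- → run B
t=4: L0/L1/L2 = DFCE/AB/- → run D
t=5: L0/L1/L2 = DFCE/AB/- → run D
t=6: L0/L1/L2 = FCEG/ABD/- → run F
t=7: L0/L1/L2 = FCEG/ABD/- → run F
t=8: L0/L1/L2 = CEGH/ABDF/- → run C
t=9: L0/L1/L2 = CEGH/ABDF/- → run C
t=10: L0/L1/L2 = EGH/ABDFC/- → run E
t=11: L0/L1/L2 = EGH/ABDFC/- → run E
t=12: L0/L1/L2 = GH/ABDFCE/- → run G
t=13: L0/L1/L2 = GH/ABDFCE/- → run G
t=14: L0/L1/L2 = H/ABDFCEG/- → run H
t=15: L0/L1/L2 = H/ABDFCEG/- → run H
t=16: L0/L1/L2 = -/ABDFCEGH/- → run A
t=17: L0/L1/L2 = -/ABDFCEGH/- → run A
t=18: L0/L1/L2 = -/BDFCEGH/- → run B
t=19: L0/L1/L2 = -/BDFCEGH/- → run B
t=20: L0/L1/L2 = -/BDFCEGH/- → run B
t=21: L0/L1/L2 = -/BDFCEGH/- → run B
t=22: L0/L1/L2 = -/DFCEGH/- → run D
t=23: L0/L1/L2 = -/DFCEGH/- → run D
t=24: L0/L1/L2 = -/DFCEGH/- → run D
t=25: L0/L1/L2 = -/FCEGH/- → run F
t=26: L0/L1/L2 = -/FCEGH/- → run F
t=27: L0/L1/L2 = -/FCEGH/- → run F
t=28: L0/L1/L2 = -/FCEGH/- → run F
t=29: L0/L1/L2 = -/CEGH/F → run C
t=30: L0/L1/L2 = -/CEGH/F → run C
t=31: L0/L1/L2 = -/CEGH/F → run C
t=32: L0/L1/L2 = -/CEGH/F → run C
t=33: L0/L1/L2 = -/EGH/F → run E
t=34: L0/L1/L2 = -/EGH/F → run E
t=35: L0/L1/L2 = -/EGH/F → run E
t=36: L0/L1/L2 = -/GH/F → run G
t=37: L0/L1/L2 = -/H/F → run H
t=38: L0/L1/L2 = -/H/F → run H
t=39: L0/L1/L2 = -/H/F → run H
t=40: L0/L1/L2 = -/H/F → run H
t=41: L0/L1/L2 = -/-/F → run F
t=42: L0/L1/L2 = -/-/F → run F
t=43: (idle)
t=44: (idle)
t=45: (idle)
t=46: (idle)
t=47: (idle)
t=48: (idle)
t=49: (idle)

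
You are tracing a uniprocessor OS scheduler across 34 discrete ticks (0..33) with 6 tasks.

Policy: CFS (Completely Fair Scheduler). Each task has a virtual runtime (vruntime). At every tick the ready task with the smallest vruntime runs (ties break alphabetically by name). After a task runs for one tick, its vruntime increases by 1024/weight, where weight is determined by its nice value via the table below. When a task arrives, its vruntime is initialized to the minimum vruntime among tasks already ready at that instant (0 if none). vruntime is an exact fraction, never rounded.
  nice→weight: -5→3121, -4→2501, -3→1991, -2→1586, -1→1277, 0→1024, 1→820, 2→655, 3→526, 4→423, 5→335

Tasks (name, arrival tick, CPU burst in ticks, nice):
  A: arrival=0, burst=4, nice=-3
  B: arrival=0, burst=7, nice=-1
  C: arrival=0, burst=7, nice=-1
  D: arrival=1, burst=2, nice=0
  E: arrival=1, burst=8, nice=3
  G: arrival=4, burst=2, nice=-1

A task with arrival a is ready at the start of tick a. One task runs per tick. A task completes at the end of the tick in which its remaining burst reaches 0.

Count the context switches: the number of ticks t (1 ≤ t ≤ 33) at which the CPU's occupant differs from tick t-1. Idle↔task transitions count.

t=0: vr[A=0 B=0 C=0] → run A
t=1: vr[A=1024/1991 B=0 C=0 D=0 E=0] → run B
t=2: vr[A=1024/1991 B=1024/1277 C=0 D=0 E=0] → run C
t=3: vr[A=1024/1991 B=1024/1277 C=1024/1277 D=0 E=0] → run D
t=4: vr[A=1024/1991 B=1024/1277 C=1024/1277 D=1 E=0 G=0] → run E
t=5: vr[A=1024/1991 B=1024/1277 C=1024/1277 D=1 E=512/263 G=0] → run G
t=6: vr[A=1024/1991 B=1024/1277 C=1024/1277 D=1 E=512/263 G=1024/1277] → run A
t=7: vr[A=2048/1991 B=1024/1277 C=1024/1277 D=1 E=512/263 G=1024/1277] → run B
t=8: vr[A=2048/1991 B=2048/1277 C=1024/1277 D=1 E=512/263 G=1024/1277] → run C
t=9: vr[A=2048/1991 B=2048/1277 C=2048/1277 D=1 E=512/263 G=1024/1277] → run G
t=10: vr[A=2048/1991 B=2048/1277 C=2048/1277 D=1 E=512/263] → run D
t=11: vr[A=2048/1991 B=2048/1277 C=2048/1277 E=512/263] → run A
t=12: vr[A=3072/1991 B=2048/1277 C=2048/1277 E=512/263] → run A
t=13: vr[B=2048/1277 C=2048/1277 E=512/263] → run B
t=14: vr[B=3072/1277 C=2048/1277 E=512/263] → run C
t=15: vr[B=3072/1277 C=3072/1277 E=512/263] → run E
t=16: vr[B=3072/1277 C=3072/1277 E=1024/263] → run B
t=17: vr[B=4096/1277 C=3072/1277 E=1024/263] → run C
t=18: vr[B=4096/1277 C=4096/1277 E=1024/263] → run B
t=19: vr[B=5120/1277 C=4096/1277 E=1024/263] → run C
t=20: vr[B=5120/1277 C=5120/1277 E=1024/263] → run E
t=21: vr[B=5120/1277 C=5120/1277 E=1536/263] → run B
t=22: vr[B=6144/1277 C=5120/1277 E=1536/263] → run C
t=23: vr[B=6144/1277 C=6144/1277 E=1536/263] → run B
t=24: vr[C=6144/1277 E=1536/263] → run C
t=25: vr[E=1536/263] → run E
t=26: vr[E=2048/263] → run E
t=27: vr[E=2560/263] → run E
t=28: vr[E=3072/263] → run E
t=29: vr[E=3584/263] → run E
t=30: (idle)
t=31: (idle)
t=32: (idle)
t=33: (idle)

context switches = 25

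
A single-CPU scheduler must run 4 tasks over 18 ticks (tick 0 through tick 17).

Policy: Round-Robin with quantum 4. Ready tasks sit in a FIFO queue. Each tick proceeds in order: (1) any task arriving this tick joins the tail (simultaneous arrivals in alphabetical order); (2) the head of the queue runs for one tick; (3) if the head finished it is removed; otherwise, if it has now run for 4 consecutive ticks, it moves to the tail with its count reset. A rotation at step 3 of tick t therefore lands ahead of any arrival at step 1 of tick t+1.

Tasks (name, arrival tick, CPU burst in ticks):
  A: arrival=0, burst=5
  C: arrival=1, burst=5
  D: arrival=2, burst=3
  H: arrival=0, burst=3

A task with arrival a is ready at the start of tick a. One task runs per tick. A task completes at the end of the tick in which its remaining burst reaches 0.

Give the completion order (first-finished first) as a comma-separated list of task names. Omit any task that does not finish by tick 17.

completion order = H, D, A, C

t=0: queue=[A,H] q_used=0 → run A
t=1: queue=[A,H,C] q_used=1 → run A
t=2: queue=[A,H,C,D] q_used=2 → run A
t=3: queue=[A,H,C,D] q_used=3 → run A
t=4: queue=[H,C,D,A] q_used=0 → run H
t=5: queue=[H,C,D,A] q_used=1 → run H
t=6: queue=[H,C,D,A] q_used=2 → run H
t=7: queue=[C,D,A] q_used=0 → run C
t=8: queue=[C,D,A] q_used=1 → run C
t=9: queue=[C,D,A] q_used=2 → run C
t=10: queue=[C,D,A] q_used=3 → run C
t=11: queue=[D,A,C] q_used=0 → run D
t=12: queue=[D,A,C] q_used=1 → run D
t=13: queue=[D,A,C] q_used=2 → run D
t=14: queue=[A,C] q_used=0 → run A
t=15: queue=[C] q_used=0 → run C
t=16: (idle)
t=17: (idle)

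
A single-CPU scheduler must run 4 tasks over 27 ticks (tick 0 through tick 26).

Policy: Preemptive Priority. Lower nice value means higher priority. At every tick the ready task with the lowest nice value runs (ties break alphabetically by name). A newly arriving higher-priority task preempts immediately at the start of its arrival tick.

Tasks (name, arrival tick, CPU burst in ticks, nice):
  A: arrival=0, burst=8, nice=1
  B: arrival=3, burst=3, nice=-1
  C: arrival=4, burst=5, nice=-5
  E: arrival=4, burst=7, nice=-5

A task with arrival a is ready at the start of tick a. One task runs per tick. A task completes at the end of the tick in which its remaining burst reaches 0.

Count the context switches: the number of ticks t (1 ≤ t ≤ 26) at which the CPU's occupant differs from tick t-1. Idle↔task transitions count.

t=0: ready={A} → run A
t=1: ready={A} → run A
t=2: ready={A} → run A
t=3: ready={A,B} → run B
t=4: ready={A,B,C,E} → run C
t=5: ready={A,B,C,E} → run C
t=6: ready={A,B,C,E} → run C
t=7: ready={A,B,C,E} → run C
t=8: ready={A,B,C,E} → run C
t=9: ready={A,B,E} → run E
t=10: ready={A,B,E} → run E
t=11: ready={A,B,E} → run E
t=12: ready={A,B,E} → run E
t=13: ready={A,B,E} → run E
t=14: ready={A,B,E} → run E
t=15: ready={A,B,E} → run E
t=16: ready={A,B} → run B
t=17: ready={A,B} → run B
t=18: ready={A} → run A
t=19: ready={A} → run A
t=20: ready={A} → run A
t=21: ready={A} → run A
t=22: ready={A} → run A
t=23: (idle)
t=24: (idle)
t=25: (idle)
t=26: (idle)

context switches = 6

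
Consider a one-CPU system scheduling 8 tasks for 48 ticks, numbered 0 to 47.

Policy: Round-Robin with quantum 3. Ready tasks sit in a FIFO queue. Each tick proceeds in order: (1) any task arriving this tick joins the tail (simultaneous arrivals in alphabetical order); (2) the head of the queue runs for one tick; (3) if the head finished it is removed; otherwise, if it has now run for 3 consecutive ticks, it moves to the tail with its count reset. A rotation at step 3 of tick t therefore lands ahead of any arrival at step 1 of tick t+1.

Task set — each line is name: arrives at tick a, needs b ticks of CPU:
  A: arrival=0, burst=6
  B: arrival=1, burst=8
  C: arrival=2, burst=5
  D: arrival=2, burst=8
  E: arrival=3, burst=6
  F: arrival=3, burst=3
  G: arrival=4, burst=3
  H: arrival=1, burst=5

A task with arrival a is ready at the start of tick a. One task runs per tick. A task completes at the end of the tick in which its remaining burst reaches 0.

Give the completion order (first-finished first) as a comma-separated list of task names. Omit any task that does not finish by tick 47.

t=0: queue=[A] q_used=0 → run A
t=1: queue=[A,B,H] q_used=1 → run A
t=2: queue=[A,B,H,C,D] q_used=2 → run A
t=3: queue=[B,H,C,D,A,E,F] q_used=0 → run B
t=4: queue=[B,H,C,D,A,E,F,G] q_used=1 → run B
t=5: queue=[B,H,C,D,A,E,F,G] q_used=2 → run B
t=6: queue=[H,C,D,A,E,F,G,B] q_used=0 → run H
t=7: queue=[H,C,D,A,E,F,G,B] q_used=1 → run H
t=8: queue=[H,C,D,A,E,F,G,B] q_used=2 → run H
t=9: queue=[C,D,A,E,F,G,B,H] q_used=0 → run C
t=10: queue=[C,D,A,E,F,G,B,H] q_used=1 → run C
t=11: queue=[C,D,A,E,F,G,B,H] q_used=2 → run C
t=12: queue=[D,A,E,F,G,B,H,C] q_used=0 → run D
t=13: queue=[D,A,E,F,G,B,H,C] q_used=1 → run D
t=14: queue=[D,A,E,F,G,B,H,C] q_used=2 → run D
t=15: queue=[A,E,F,G,B,H,C,D] q_used=0 → run A
t=16: queue=[A,E,F,G,B,H,C,D] q_used=1 → run A
t=17: queue=[A,E,F,G,B,H,C,D] q_used=2 → run A
t=18: queue=[E,F,G,B,H,C,D] q_used=0 → run E
t=19: queue=[E,F,G,B,H,C,D] q_used=1 → run E
t=20: queue=[E,F,G,B,H,C,D] q_used=2 → run E
t=21: queue=[F,G,B,H,C,D,E] q_used=0 → run F
t=22: queue=[F,G,B,H,C,D,E] q_used=1 → run F
t=23: queue=[F,G,B,H,C,D,E] q_used=2 → run F
t=24: queue=[G,B,H,C,D,E] q_used=0 → run G
t=25: queue=[G,B,H,C,D,E] q_used=1 → run G
t=26: queue=[G,B,H,C,D,E] q_used=2 → run G
t=27: queue=[B,H,C,D,E] q_used=0 → run B
t=28: queue=[B,H,C,D,E] q_used=1 → run B
t=29: queue=[B,H,C,D,E] q_used=2 → run B
t=30: queue=[H,C,D,E,B] q_used=0 → run H
t=31: queue=[H,C,D,E,B] q_used=1 → run H
t=32: queue=[C,D,E,B] q_used=0 → run C
t=33: queue=[C,D,E,B] q_used=1 → run C
t=34: queue=[D,E,B] q_used=0 → run D
t=35: queue=[D,E,B] q_used=1 → run D
t=36: queue=[D,E,B] q_used=2 → run D
t=37: queue=[E,B,D] q_used=0 → run E
t=38: queue=[E,B,D] q_used=1 → run E
t=39: queue=[E,B,D] q_used=2 → run E
t=40: queue=[B,D] q_used=0 → run B
t=41: queue=[B,D] q_used=1 → run B
t=42: queue=[D] q_used=0 → run D
t=43: queue=[D] q_used=1 → run D
t=44: (idle)
t=45: (idle)
t=46: (idle)
t=47: (idle)

completion order = A, F, G, H, C, E, B, D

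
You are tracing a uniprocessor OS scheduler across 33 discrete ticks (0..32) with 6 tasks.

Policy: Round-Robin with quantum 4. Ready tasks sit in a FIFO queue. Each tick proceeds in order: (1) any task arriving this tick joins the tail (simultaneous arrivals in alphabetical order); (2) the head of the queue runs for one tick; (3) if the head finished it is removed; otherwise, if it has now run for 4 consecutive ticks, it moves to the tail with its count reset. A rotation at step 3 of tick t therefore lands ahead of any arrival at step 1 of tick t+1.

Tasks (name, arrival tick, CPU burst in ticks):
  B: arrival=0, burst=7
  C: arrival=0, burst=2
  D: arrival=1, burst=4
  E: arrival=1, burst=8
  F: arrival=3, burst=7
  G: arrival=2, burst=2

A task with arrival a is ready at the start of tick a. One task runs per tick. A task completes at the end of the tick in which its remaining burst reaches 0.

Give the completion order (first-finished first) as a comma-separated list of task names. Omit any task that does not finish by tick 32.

t=0: queue=[B,C] q_used=0 → run B
t=1: queue=[B,C,D,E] q_used=1 → run B
t=2: queue=[B,C,D,E,G] q_used=2 → run B
t=3: queue=[B,C,D,E,G,F] q_used=3 → run B
t=4: queue=[C,D,E,G,F,B] q_used=0 → run C
t=5: queue=[C,D,E,G,F,B] q_used=1 → run C
t=6: queue=[D,E,G,F,B] q_used=0 → run D
t=7: queue=[D,E,G,F,B] q_used=1 → run D
t=8: queue=[D,E,G,F,B] q_used=2 → run D
t=9: queue=[D,E,G,F,B] q_used=3 → run D
t=10: queue=[E,G,F,B] q_used=0 → run E
t=11: queue=[E,G,F,B] q_used=1 → run E
t=12: queue=[E,G,F,B] q_used=2 → run E
t=13: queue=[E,G,F,B] q_used=3 → run E
t=14: queue=[G,F,B,E] q_used=0 → run G
t=15: queue=[G,F,B,E] q_used=1 → run G
t=16: queue=[F,B,E] q_used=0 → run F
t=17: queue=[F,B,E] q_used=1 → run F
t=18: queue=[F,B,E] q_used=2 → run F
t=19: queue=[F,B,E] q_used=3 → run F
t=20: queue=[B,E,F] q_used=0 → run B
t=21: queue=[B,E,F] q_used=1 → run B
t=22: queue=[B,E,F] q_used=2 → run B
t=23: queue=[E,F] q_used=0 → run E
t=24: queue=[E,F] q_used=1 → run E
t=25: queue=[E,F] q_used=2 → run E
t=26: queue=[E,F] q_used=3 → run E
t=27: queue=[F] q_used=0 → run F
t=28: queue=[F] q_used=1 → run F
t=29: queue=[F] q_used=2 → run F
t=30: (idle)
t=31: (idle)
t=32: (idle)

completion order = C, D, G, B, E, F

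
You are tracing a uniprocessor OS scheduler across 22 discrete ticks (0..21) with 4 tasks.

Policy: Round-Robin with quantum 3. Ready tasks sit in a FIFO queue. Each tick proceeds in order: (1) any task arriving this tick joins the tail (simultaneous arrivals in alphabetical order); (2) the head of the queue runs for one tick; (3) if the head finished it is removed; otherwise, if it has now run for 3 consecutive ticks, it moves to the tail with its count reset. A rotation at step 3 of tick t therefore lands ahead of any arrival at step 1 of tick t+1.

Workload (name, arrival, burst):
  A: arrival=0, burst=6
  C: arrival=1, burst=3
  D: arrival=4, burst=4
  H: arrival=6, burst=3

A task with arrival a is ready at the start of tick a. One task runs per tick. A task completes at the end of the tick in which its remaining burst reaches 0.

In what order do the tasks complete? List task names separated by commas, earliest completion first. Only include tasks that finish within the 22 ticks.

completion order = C, A, H, D

t=0: queue=[A] q_used=0 → run A
t=1: queue=[A,C] q_used=1 → run A
t=2: queue=[A,C] q_used=2 → run A
t=3: queue=[C,A] q_used=0 → run C
t=4: queue=[C,A,D] q_used=1 → run C
t=5: queue=[C,A,D] q_used=2 → run C
t=6: queue=[A,D,H] q_used=0 → run A
t=7: queue=[A,D,H] q_used=1 → run A
t=8: queue=[A,D,H] q_used=2 → run A
t=9: queue=[D,H] q_used=0 → run D
t=10: queue=[D,H] q_used=1 → run D
t=11: queue=[D,H] q_used=2 → run D
t=12: queue=[H,D] q_used=0 → run H
t=13: queue=[H,D] q_used=1 → run H
t=14: queue=[H,D] q_used=2 → run H
t=15: queue=[D] q_used=0 → run D
t=16: (idle)
t=17: (idle)
t=18: (idle)
t=19: (idle)
t=20: (idle)
t=21: (idle)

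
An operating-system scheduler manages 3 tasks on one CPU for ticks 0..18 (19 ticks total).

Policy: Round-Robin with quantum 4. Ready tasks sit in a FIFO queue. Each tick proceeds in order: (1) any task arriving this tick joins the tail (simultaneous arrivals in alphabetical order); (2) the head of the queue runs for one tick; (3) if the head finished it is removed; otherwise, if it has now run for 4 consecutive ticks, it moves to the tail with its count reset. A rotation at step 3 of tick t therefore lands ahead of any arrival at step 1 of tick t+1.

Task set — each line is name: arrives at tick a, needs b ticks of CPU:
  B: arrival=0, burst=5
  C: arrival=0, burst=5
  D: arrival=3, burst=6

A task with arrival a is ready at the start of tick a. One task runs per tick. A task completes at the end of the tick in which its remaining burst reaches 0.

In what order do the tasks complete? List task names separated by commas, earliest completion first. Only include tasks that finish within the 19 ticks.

t=0: queue=[B,C] q_used=0 → run B
t=1: queue=[B,C] q_used=1 → run B
t=2: queue=[B,C] q_used=2 → run B
t=3: queue=[B,C,D] q_used=3 → run B
t=4: queue=[C,D,B] q_used=0 → run C
t=5: queue=[C,D,B] q_used=1 → run C
t=6: queue=[C,D,B] q_used=2 → run C
t=7: queue=[C,D,B] q_used=3 → run C
t=8: queue=[D,B,C] q_used=0 → run D
t=9: queue=[D,B,C] q_used=1 → run D
t=10: queue=[D,B,C] q_used=2 → run D
t=11: queue=[D,B,C] q_used=3 → run D
t=12: queue=[B,C,D] q_used=0 → run B
t=13: queue=[C,D] q_used=0 → run C
t=14: queue=[D] q_used=0 → run D
t=15: queue=[D] q_used=1 → run D
t=16: (idle)
t=17: (idle)
t=18: (idle)

completion order = B, C, D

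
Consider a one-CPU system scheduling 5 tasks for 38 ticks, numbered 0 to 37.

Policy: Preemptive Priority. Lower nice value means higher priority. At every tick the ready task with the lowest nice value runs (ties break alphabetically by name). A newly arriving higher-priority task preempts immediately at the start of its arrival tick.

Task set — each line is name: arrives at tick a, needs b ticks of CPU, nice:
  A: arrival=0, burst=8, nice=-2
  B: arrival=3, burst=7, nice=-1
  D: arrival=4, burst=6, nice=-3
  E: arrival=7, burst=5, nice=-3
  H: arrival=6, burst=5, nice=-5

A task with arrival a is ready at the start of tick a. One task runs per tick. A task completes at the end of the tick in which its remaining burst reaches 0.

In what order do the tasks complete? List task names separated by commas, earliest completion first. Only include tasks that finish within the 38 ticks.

t=0: ready={A} → run A
t=1: ready={A} → run A
t=2: ready={A} → run A
t=3: ready={A,B} → run A
t=4: ready={A,B,D} → run D
t=5: ready={A,B,D} → run D
t=6: ready={A,B,D,H} → run H
t=7: ready={A,B,D,E,H} → run H
t=8: ready={A,B,D,E,H} → run H
t=9: ready={A,B,D,E,H} → run H
t=10: ready={A,B,D,E,H} → run H
t=11: ready={A,B,D,E} → run D
t=12: ready={A,B,D,E} → run D
t=13: ready={A,B,D,E} → run D
t=14: ready={A,B,D,E} → run D
t=15: ready={A,B,E} → run E
t=16: ready={A,B,E} → run E
t=17: ready={A,B,E} → run E
t=18: ready={A,B,E} → run E
t=19: ready={A,B,E} → run E
t=20: ready={A,B} → run A
t=21: ready={A,B} → run A
t=22: ready={A,B} → run A
t=23: ready={A,B} → run A
t=24: ready={B} → run B
t=25: ready={B} → run B
t=26: ready={B} → run B
t=27: ready={B} → run B
t=28: ready={B} → run B
t=29: ready={B} → run B
t=30: ready={B} → run B
t=31: (idle)
t=32: (idle)
t=33: (idle)
t=34: (idle)
t=35: (idle)
t=36: (idle)
t=37: (idle)

completion order = H, D, E, A, B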